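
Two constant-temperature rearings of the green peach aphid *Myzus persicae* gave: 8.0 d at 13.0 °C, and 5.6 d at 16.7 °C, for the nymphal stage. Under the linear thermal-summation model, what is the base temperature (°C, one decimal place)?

4.4 °C

Equal thermal constants: D₁(T₁ − T_b) = D₂(T₂ − T_b).
8.0·(13.0 − T_b) = 5.6·(16.7 − T_b)
T_b = (8.0·13.0 − 5.6·16.7) / (8.0 − 5.6) = 10.48 / 2.4 = 4.367 °C ≈ 4.4 °C.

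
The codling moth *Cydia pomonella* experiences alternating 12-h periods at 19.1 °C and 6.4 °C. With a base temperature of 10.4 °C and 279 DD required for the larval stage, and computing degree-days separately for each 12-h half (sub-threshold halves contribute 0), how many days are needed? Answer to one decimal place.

Day half: max(0, 19.1 − 10.4) × 0.5 = 8.7 × 0.5 = 4.35 DD.
Night half: max(0, 6.4 − 10.4) × 0.5 = 0.0 × 0.5 = 0.00 DD.
Per 24 h: 4.35 DD/day.
Duration = 279 / 4.35 = 64.138 ≈ 64.1 days.

64.1 days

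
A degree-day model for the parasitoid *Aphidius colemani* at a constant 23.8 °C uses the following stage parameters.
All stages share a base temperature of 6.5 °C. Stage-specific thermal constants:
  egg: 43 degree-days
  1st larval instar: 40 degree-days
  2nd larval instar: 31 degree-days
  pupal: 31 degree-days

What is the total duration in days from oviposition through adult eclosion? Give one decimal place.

8.4 days

Daily accumulation at 23.8 °C = 23.8 − 6.5 = 17.3 DD/day.
Total K = 43 + 40 + 31 + 31 = 145 DD.
Total duration = 145 / 17.3 = 8.382 ≈ 8.4 days.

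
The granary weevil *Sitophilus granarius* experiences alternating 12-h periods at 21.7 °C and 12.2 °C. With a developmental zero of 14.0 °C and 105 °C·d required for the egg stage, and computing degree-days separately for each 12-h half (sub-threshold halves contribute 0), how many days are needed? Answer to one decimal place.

27.3 days

Day half: max(0, 21.7 − 14.0) × 0.5 = 7.7 × 0.5 = 3.85 DD.
Night half: max(0, 12.2 − 14.0) × 0.5 = 0.0 × 0.5 = 0.00 DD.
Per 24 h: 3.85 DD/day.
Duration = 105 / 3.85 = 27.273 ≈ 27.3 days.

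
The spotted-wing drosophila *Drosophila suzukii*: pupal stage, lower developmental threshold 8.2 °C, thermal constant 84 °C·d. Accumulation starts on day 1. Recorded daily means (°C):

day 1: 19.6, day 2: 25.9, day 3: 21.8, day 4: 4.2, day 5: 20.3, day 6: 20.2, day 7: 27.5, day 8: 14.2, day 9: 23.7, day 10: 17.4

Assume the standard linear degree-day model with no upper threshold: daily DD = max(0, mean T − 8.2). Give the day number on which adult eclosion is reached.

Daily DD above 8.2 °C: 11.4, 17.7, 13.6, 0.0, 12.1, 12.0, 19.3, 6.0, 15.5, 9.2.
Cumulative: 11.4, 29.1, 42.7, 42.7, 54.8, 66.8, 86.1, 92.1, 107.6, 116.8.
The total first reaches 84 DD on day 7.

day 7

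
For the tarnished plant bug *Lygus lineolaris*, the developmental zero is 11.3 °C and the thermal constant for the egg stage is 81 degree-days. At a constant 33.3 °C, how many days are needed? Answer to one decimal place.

3.7 days

Daily accumulation = 33.3 − 11.3 = 22.0 DD/day.
Duration = 81 / 22.0 = 3.682 ≈ 3.7 days.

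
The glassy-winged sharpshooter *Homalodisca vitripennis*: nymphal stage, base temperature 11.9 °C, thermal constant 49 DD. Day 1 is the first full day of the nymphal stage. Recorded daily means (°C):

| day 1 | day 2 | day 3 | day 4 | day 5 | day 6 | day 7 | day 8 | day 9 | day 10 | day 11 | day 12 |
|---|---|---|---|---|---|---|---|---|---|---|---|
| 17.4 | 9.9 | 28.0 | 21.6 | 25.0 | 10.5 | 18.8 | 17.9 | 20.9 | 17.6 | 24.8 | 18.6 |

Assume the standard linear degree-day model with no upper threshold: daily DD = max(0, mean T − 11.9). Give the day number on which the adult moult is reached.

day 7

Daily DD above 11.9 °C: 5.5, 0.0, 16.1, 9.7, 13.1, 0.0, 6.9, 6.0, 9.0, 5.7, 12.9, 6.7.
Cumulative: 5.5, 5.5, 21.6, 31.3, 44.4, 44.4, 51.3, 57.3, 66.3, 72.0, 84.9, 91.6.
The total first reaches 49 DD on day 7.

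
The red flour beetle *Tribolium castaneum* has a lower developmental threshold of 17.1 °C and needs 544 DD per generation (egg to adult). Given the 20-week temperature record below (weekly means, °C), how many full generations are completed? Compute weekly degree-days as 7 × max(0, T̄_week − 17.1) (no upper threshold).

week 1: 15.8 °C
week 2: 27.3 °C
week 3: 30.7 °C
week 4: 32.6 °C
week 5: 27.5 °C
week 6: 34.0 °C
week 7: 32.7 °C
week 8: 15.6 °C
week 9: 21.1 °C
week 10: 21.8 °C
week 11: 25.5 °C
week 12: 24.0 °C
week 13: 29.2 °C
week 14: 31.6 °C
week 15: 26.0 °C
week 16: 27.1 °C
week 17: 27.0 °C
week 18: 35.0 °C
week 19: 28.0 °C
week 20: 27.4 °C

Weekly DD (7 × max(0, T̄ − 17.1)): 0.0, 71.4, 95.2, 108.5, 72.8, 118.3, 109.2, 0.0, 28.0, 32.9, 58.8, 48.3, 84.7, 101.5, 62.3, 70.0, 69.3, 125.3, 76.3, 72.1.
Season total = 1404.9 DD.
Complete generations = ⌊1404.9 / 544⌋ = 2.

2 generations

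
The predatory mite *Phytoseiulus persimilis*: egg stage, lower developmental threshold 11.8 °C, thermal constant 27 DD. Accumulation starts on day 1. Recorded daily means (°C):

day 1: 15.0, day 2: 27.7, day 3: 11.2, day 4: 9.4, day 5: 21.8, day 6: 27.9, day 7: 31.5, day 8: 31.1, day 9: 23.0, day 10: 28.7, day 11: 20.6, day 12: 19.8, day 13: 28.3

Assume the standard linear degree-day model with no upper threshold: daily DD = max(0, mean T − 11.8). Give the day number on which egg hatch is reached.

day 5

Daily DD above 11.8 °C: 3.2, 15.9, 0.0, 0.0, 10.0, 16.1, 19.7, 19.3, 11.2, 16.9, 8.8, 8.0, 16.5.
Cumulative: 3.2, 19.1, 19.1, 19.1, 29.1, 45.2, 64.9, 84.2, 95.4, 112.3, 121.1, 129.1, 145.6.
The total first reaches 27 DD on day 5.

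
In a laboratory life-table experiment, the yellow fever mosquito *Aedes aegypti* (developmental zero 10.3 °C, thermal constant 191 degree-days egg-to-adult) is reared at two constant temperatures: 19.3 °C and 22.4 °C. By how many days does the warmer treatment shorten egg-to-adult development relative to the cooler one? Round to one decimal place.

At 19.3 °C: 191 / (19.3 − 10.3) = 191 / 9.0 = 21.222 d.
At 22.4 °C: 191 / (22.4 − 10.3) = 191 / 12.1 = 15.785 d.
Difference = |21.222 − 15.785| = 5.437 ≈ 5.4 days.

5.4 days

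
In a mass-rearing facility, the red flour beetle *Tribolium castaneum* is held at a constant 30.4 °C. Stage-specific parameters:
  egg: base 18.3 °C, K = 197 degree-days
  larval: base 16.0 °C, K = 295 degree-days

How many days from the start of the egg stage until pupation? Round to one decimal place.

egg: 197 / (30.4 − 18.3) = 197 / 12.1 = 16.281 d.
larval: 295 / (30.4 − 16.0) = 295 / 14.4 = 20.486 d.
Sum = 36.767 ≈ 36.8 days.

36.8 days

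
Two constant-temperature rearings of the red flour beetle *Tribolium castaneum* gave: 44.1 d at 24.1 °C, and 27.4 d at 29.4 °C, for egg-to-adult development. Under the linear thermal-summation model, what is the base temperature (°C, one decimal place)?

Under the model K = D·(T − T_b), so D₁·(T₁ − T_b) = D₂·(T₂ − T_b).
44.1·(24.1 − T_b) = 27.4·(29.4 − T_b)
T_b = (44.1·24.1 − 27.4·29.4) / (44.1 − 27.4) = 257.25 / 16.7 = 15.404 °C ≈ 15.4 °C.

15.4 °C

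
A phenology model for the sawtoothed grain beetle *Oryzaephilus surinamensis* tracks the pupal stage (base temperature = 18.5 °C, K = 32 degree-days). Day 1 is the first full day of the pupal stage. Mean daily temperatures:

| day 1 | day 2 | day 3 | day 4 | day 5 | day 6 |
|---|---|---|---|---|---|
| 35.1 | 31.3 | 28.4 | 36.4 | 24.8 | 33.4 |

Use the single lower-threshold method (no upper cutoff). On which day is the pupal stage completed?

Daily DD above 18.5 °C: 16.6, 12.8, 9.9, 17.9, 6.3, 14.9.
Cumulative: 16.6, 29.4, 39.3, 57.2, 63.5, 78.4.
The total first reaches 32 DD on day 3.

day 3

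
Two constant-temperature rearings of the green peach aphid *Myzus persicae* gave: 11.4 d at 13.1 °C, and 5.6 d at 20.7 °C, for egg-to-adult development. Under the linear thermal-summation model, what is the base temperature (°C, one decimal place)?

Equal thermal constants: D₁(T₁ − T_b) = D₂(T₂ − T_b).
11.4·(13.1 − T_b) = 5.6·(20.7 − T_b)
T_b = (11.4·13.1 − 5.6·20.7) / (11.4 − 5.6) = 33.42 / 5.8 = 5.762 °C ≈ 5.8 °C.

5.8 °C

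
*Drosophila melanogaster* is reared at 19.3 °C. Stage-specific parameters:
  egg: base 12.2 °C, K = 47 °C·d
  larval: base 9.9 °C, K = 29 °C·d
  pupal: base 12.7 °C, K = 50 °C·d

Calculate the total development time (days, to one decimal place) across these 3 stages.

17.3 days

egg: 47 / (19.3 − 12.2) = 47 / 7.1 = 6.620 d.
larval: 29 / (19.3 − 9.9) = 29 / 9.4 = 3.085 d.
pupal: 50 / (19.3 − 12.7) = 50 / 6.6 = 7.576 d.
Sum = 17.281 ≈ 17.3 days.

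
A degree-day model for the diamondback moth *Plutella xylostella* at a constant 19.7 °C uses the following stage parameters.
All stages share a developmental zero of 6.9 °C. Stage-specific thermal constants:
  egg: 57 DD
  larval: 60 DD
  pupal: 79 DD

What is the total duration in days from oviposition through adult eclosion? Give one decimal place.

15.3 days

Daily accumulation at 19.7 °C = 19.7 − 6.9 = 12.8 DD/day.
Total K = 57 + 60 + 79 = 196 DD.
Total duration = 196 / 12.8 = 15.312 ≈ 15.3 days.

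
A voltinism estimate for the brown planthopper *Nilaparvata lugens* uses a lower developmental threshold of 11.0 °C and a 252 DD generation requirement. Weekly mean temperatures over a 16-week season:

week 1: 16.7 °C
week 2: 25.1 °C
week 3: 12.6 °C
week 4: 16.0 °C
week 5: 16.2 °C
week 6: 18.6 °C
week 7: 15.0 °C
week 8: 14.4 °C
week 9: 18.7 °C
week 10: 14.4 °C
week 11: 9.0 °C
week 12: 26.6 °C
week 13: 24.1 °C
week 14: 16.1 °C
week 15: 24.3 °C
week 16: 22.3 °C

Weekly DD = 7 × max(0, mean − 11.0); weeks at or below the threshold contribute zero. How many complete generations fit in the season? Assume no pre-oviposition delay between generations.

3 generations

Weekly DD (7 × max(0, T̄ − 11.0)): 39.9, 98.7, 11.2, 35.0, 36.4, 53.2, 28.0, 23.8, 53.9, 23.8, 0.0, 109.2, 91.7, 35.7, 93.1, 79.1.
Season total = 812.7 DD.
Complete generations = ⌊812.7 / 252⌋ = 3.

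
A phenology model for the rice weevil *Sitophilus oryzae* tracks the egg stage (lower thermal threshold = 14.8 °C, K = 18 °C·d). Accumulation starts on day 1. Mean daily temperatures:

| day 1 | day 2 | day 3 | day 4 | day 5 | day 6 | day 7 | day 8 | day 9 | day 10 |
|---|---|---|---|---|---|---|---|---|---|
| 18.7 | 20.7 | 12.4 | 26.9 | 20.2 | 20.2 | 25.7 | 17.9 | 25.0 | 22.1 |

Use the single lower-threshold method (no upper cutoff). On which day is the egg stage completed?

Daily DD above 14.8 °C: 3.9, 5.9, 0.0, 12.1, 5.4, 5.4, 10.9, 3.1, 10.2, 7.3.
Cumulative: 3.9, 9.8, 9.8, 21.9, 27.3, 32.7, 43.6, 46.7, 56.9, 64.2.
The total first reaches 18 DD on day 4.

day 4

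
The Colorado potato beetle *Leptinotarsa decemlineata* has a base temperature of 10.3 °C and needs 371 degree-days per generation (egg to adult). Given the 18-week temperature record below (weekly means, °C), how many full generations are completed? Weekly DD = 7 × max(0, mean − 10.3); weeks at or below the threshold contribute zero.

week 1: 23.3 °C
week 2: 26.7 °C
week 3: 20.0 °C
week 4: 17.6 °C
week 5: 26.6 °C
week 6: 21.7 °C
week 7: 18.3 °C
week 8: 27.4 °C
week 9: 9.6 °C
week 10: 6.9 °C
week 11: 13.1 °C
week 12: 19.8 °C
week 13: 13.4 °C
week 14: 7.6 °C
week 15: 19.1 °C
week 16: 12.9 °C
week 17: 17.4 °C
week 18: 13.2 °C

2 generations

Weekly DD (7 × max(0, T̄ − 10.3)): 91.0, 114.8, 67.9, 51.1, 114.1, 79.8, 56.0, 119.7, 0.0, 0.0, 19.6, 66.5, 21.7, 0.0, 61.6, 18.2, 49.7, 20.3.
Season total = 952.0 DD.
Complete generations = ⌊952.0 / 371⌋ = 2.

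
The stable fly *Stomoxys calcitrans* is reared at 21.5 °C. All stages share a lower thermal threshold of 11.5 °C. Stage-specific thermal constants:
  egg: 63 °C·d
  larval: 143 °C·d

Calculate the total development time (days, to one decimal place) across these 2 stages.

20.6 days

Daily accumulation at 21.5 °C = 21.5 − 11.5 = 10.0 DD/day.
Total K = 63 + 143 = 206 DD.
Total duration = 206 / 10.0 = 20.600 ≈ 20.6 days.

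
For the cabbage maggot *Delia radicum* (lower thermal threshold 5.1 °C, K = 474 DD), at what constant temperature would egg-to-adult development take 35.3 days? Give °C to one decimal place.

18.5 °C

Required daily accumulation = 474 / 35.3 = 13.428 DD/day.
T = T_base + 13.428 = 5.1 + 13.428 = 18.528 ≈ 18.5 °C.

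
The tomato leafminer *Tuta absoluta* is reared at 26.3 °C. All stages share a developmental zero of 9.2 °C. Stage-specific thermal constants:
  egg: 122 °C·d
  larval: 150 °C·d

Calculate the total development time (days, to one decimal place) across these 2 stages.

15.9 days

Daily accumulation at 26.3 °C = 26.3 − 9.2 = 17.1 DD/day.
Total K = 122 + 150 = 272 DD.
Total duration = 272 / 17.1 = 15.906 ≈ 15.9 days.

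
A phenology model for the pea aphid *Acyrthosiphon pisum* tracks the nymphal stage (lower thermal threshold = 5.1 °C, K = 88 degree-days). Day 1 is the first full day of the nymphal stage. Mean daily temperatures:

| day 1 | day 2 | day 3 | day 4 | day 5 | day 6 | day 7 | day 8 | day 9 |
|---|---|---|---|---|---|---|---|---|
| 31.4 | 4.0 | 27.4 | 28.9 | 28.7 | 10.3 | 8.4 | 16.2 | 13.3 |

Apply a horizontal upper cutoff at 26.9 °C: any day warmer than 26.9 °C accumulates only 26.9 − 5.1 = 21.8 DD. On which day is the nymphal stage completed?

Daily DD above 5.1 °C (capped at 21.8): 21.8, 0.0, 21.8, 21.8, 21.8, 5.2, 3.3, 11.1, 8.2.
Cumulative: 21.8, 21.8, 43.6, 65.4, 87.2, 92.4, 95.7, 106.8, 115.0.
The total first reaches 88 DD on day 6.

day 6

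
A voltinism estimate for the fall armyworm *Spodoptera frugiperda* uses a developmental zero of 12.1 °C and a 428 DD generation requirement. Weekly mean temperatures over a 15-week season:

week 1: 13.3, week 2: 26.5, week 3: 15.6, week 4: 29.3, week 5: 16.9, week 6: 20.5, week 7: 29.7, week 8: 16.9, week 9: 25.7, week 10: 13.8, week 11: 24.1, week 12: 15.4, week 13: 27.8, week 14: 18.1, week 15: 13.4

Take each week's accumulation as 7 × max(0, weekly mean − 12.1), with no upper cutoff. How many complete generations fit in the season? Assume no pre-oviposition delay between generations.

Weekly DD (7 × max(0, T̄ − 12.1)): 8.4, 100.8, 24.5, 120.4, 33.6, 58.8, 123.2, 33.6, 95.2, 11.9, 84.0, 23.1, 109.9, 42.0, 9.1.
Season total = 878.5 DD.
Complete generations = ⌊878.5 / 428⌋ = 2.

2 generations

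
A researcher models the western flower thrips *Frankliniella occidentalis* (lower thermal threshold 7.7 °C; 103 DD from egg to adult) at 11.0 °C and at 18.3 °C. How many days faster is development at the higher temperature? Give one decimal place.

At 11.0 °C: 103 / (11.0 − 7.7) = 103 / 3.3 = 31.212 d.
At 18.3 °C: 103 / (18.3 − 7.7) = 103 / 10.6 = 9.717 d.
Difference = |31.212 − 9.717| = 21.495 ≈ 21.5 days.

21.5 days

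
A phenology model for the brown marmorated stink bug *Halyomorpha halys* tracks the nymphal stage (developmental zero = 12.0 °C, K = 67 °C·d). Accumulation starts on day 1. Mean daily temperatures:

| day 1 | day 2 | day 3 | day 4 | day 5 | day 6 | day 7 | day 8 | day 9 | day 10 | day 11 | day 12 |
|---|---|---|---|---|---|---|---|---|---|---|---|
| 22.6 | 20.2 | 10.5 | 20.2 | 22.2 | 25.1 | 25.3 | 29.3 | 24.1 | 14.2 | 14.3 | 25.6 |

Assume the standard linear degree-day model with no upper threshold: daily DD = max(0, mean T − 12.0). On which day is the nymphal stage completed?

day 8

Daily DD above 12.0 °C: 10.6, 8.2, 0.0, 8.2, 10.2, 13.1, 13.3, 17.3, 12.1, 2.2, 2.3, 13.6.
Cumulative: 10.6, 18.8, 18.8, 27.0, 37.2, 50.3, 63.6, 80.9, 93.0, 95.2, 97.5, 111.1.
The total first reaches 67 DD on day 8.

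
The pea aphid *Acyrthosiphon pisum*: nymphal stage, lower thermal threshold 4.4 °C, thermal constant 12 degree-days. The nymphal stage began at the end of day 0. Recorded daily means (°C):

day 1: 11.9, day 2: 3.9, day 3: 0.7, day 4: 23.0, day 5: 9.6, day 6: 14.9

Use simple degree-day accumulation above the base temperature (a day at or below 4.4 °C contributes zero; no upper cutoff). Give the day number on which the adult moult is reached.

Daily DD above 4.4 °C: 7.5, 0.0, 0.0, 18.6, 5.2, 10.5.
Cumulative: 7.5, 7.5, 7.5, 26.1, 31.3, 41.8.
The total first reaches 12 DD on day 4.

day 4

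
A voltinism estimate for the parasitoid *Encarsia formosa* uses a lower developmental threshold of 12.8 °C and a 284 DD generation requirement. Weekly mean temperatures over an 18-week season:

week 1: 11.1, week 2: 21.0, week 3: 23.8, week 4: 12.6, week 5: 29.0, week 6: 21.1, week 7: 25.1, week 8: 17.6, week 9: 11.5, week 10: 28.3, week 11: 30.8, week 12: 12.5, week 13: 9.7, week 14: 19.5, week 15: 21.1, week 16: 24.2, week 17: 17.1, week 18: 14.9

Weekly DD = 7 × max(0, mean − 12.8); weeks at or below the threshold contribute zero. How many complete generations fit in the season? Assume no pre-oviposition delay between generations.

3 generations

Weekly DD (7 × max(0, T̄ − 12.8)): 0.0, 57.4, 77.0, 0.0, 113.4, 58.1, 86.1, 33.6, 0.0, 108.5, 126.0, 0.0, 0.0, 46.9, 58.1, 79.8, 30.1, 14.7.
Season total = 889.7 DD.
Complete generations = ⌊889.7 / 284⌋ = 3.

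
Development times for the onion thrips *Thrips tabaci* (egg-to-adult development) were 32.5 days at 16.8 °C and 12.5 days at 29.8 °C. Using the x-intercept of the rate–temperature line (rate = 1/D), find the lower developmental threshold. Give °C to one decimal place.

Equal thermal constants: D₁(T₁ − T_b) = D₂(T₂ − T_b).
32.5·(16.8 − T_b) = 12.5·(29.8 − T_b)
T_b = (32.5·16.8 − 12.5·29.8) / (32.5 − 12.5) = 173.50 / 20.0 = 8.675 °C ≈ 8.7 °C.

8.7 °C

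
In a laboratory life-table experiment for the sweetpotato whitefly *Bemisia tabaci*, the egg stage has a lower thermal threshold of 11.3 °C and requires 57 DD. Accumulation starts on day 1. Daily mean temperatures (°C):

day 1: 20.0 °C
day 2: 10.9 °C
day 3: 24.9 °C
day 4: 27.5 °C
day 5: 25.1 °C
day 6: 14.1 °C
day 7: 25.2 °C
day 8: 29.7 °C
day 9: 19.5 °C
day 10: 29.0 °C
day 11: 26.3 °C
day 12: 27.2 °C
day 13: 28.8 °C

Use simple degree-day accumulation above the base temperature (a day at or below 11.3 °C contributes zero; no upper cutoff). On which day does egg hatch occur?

day 7

Daily DD above 11.3 °C: 8.7, 0.0, 13.6, 16.2, 13.8, 2.8, 13.9, 18.4, 8.2, 17.7, 15.0, 15.9, 17.5.
Cumulative: 8.7, 8.7, 22.3, 38.5, 52.3, 55.1, 69.0, 87.4, 95.6, 113.3, 128.3, 144.2, 161.7.
The total first reaches 57 DD on day 7.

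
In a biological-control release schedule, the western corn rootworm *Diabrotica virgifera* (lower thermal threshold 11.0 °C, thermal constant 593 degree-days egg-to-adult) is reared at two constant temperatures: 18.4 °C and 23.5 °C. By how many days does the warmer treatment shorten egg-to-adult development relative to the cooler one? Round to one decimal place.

32.7 days

At 18.4 °C: 593 / (18.4 − 11.0) = 593 / 7.4 = 80.135 d.
At 23.5 °C: 593 / (23.5 − 11.0) = 593 / 12.5 = 47.440 d.
Difference = |80.135 − 47.440| = 32.695 ≈ 32.7 days.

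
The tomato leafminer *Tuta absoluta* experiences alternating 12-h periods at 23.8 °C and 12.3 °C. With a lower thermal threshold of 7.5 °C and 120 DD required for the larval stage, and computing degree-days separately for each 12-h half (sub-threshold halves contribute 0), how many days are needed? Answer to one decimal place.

Day half: max(0, 23.8 − 7.5) × 0.5 = 16.3 × 0.5 = 8.15 DD.
Night half: max(0, 12.3 − 7.5) × 0.5 = 4.8 × 0.5 = 2.40 DD.
Per 24 h: 10.55 DD/day.
Duration = 120 / 10.55 = 11.374 ≈ 11.4 days.

11.4 days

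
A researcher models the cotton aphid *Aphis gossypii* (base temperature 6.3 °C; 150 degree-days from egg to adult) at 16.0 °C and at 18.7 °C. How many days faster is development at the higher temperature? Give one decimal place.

3.4 days

At 16.0 °C: 150 / (16.0 − 6.3) = 150 / 9.7 = 15.464 d.
At 18.7 °C: 150 / (18.7 − 6.3) = 150 / 12.4 = 12.097 d.
Difference = |15.464 − 12.097| = 3.367 ≈ 3.4 days.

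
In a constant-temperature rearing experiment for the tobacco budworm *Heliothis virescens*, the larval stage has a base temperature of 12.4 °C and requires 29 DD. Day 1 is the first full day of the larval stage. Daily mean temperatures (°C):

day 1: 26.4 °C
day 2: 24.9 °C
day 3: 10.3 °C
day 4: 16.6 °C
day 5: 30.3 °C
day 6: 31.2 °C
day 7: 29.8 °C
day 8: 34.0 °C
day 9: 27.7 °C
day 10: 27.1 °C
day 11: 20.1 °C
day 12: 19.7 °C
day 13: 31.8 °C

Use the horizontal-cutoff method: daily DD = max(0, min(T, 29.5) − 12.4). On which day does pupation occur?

Daily DD above 12.4 °C (capped at 17.1): 14.0, 12.5, 0.0, 4.2, 17.1, 17.1, 17.1, 17.1, 15.3, 14.7, 7.7, 7.3, 17.1.
Cumulative: 14.0, 26.5, 26.5, 30.7, 47.8, 64.9, 82.0, 99.1, 114.4, 129.1, 136.8, 144.1, 161.2.
The total first reaches 29 DD on day 4.

day 4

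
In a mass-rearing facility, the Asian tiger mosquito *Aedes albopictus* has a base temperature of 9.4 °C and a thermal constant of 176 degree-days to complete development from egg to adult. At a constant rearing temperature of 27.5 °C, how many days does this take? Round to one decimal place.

9.7 days

Daily accumulation = 27.5 − 9.4 = 18.1 DD/day.
Duration = 176 / 18.1 = 9.724 ≈ 9.7 days.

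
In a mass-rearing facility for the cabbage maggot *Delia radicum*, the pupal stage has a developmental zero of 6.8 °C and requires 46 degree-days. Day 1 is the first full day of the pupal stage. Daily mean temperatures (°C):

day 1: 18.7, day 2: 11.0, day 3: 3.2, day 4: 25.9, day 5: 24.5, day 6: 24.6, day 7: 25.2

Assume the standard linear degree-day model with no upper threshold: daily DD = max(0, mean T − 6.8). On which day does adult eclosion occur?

day 5

Daily DD above 6.8 °C: 11.9, 4.2, 0.0, 19.1, 17.7, 17.8, 18.4.
Cumulative: 11.9, 16.1, 16.1, 35.2, 52.9, 70.7, 89.1.
The total first reaches 46 DD on day 5.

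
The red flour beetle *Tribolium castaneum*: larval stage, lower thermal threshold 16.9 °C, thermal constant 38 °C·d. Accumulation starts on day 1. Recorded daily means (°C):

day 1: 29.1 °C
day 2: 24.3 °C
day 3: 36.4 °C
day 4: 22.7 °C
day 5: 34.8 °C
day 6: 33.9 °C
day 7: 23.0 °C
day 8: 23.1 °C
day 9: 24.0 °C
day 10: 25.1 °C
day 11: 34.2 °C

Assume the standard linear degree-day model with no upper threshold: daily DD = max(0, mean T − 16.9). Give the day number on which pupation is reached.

Daily DD above 16.9 °C: 12.2, 7.4, 19.5, 5.8, 17.9, 17.0, 6.1, 6.2, 7.1, 8.2, 17.3.
Cumulative: 12.2, 19.6, 39.1, 44.9, 62.8, 79.8, 85.9, 92.1, 99.2, 107.4, 124.7.
The total first reaches 38 DD on day 3.

day 3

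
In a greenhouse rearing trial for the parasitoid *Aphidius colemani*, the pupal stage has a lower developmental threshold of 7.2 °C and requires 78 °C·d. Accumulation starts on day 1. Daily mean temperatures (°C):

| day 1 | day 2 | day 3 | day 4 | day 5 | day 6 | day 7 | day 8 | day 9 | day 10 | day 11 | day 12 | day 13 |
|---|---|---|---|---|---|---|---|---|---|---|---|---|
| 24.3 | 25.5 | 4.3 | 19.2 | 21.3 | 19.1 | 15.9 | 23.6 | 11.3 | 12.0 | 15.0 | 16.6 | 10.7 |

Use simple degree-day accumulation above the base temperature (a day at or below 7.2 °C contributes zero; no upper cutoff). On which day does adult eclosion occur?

day 7

Daily DD above 7.2 °C: 17.1, 18.3, 0.0, 12.0, 14.1, 11.9, 8.7, 16.4, 4.1, 4.8, 7.8, 9.4, 3.5.
Cumulative: 17.1, 35.4, 35.4, 47.4, 61.5, 73.4, 82.1, 98.5, 102.6, 107.4, 115.2, 124.6, 128.1.
The total first reaches 78 DD on day 7.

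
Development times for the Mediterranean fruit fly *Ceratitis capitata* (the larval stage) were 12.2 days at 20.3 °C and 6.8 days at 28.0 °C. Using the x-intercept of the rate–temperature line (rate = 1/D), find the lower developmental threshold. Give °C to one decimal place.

Equal thermal constants: D₁(T₁ − T_b) = D₂(T₂ − T_b).
12.2·(20.3 − T_b) = 6.8·(28.0 − T_b)
T_b = (12.2·20.3 − 6.8·28.0) / (12.2 − 6.8) = 57.26 / 5.4 = 10.604 °C ≈ 10.6 °C.

10.6 °C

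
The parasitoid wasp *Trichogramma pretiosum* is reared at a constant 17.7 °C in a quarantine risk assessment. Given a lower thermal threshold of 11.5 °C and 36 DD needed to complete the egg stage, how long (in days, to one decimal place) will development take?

Daily accumulation = 17.7 − 11.5 = 6.2 DD/day.
Duration = 36 / 6.2 = 5.806 ≈ 5.8 days.

5.8 days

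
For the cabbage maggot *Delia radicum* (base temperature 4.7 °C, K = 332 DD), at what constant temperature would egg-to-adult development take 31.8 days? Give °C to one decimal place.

Required daily accumulation = 332 / 31.8 = 10.440 DD/day.
T = T_base + 10.440 = 4.7 + 10.440 = 15.140 ≈ 15.1 °C.

15.1 °C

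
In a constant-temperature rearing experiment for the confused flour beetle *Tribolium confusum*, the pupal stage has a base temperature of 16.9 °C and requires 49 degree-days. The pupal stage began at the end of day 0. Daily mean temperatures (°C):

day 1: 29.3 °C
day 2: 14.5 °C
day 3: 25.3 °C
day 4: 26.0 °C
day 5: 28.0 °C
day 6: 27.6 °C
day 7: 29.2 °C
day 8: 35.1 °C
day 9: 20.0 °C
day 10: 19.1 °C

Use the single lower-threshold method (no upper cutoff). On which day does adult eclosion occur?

Daily DD above 16.9 °C: 12.4, 0.0, 8.4, 9.1, 11.1, 10.7, 12.3, 18.2, 3.1, 2.2.
Cumulative: 12.4, 12.4, 20.8, 29.9, 41.0, 51.7, 64.0, 82.2, 85.3, 87.5.
The total first reaches 49 DD on day 6.

day 6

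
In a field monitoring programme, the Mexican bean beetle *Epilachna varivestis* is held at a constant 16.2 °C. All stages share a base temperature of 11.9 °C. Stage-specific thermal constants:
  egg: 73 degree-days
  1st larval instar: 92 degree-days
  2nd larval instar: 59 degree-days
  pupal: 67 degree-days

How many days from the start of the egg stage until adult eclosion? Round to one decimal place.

67.7 days

Daily accumulation at 16.2 °C = 16.2 − 11.9 = 4.3 DD/day.
Total K = 73 + 92 + 59 + 67 = 291 DD.
Total duration = 291 / 4.3 = 67.674 ≈ 67.7 days.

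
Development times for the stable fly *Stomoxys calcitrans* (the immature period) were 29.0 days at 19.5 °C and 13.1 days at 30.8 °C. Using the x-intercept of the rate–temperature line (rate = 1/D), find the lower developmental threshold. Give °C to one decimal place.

10.2 °C

Equal thermal constants: D₁(T₁ − T_b) = D₂(T₂ − T_b).
29.0·(19.5 − T_b) = 13.1·(30.8 − T_b)
T_b = (29.0·19.5 − 13.1·30.8) / (29.0 − 13.1) = 162.02 / 15.9 = 10.190 °C ≈ 10.2 °C.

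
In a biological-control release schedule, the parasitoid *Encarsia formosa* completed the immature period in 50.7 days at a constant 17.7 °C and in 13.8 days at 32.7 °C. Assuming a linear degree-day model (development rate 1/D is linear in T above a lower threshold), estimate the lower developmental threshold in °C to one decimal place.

12.1 °C

Under the model K = D·(T − T_b), so D₁·(T₁ − T_b) = D₂·(T₂ − T_b).
50.7·(17.7 − T_b) = 13.8·(32.7 − T_b)
T_b = (50.7·17.7 − 13.8·32.7) / (50.7 − 13.8) = 446.13 / 36.9 = 12.090 °C ≈ 12.1 °C.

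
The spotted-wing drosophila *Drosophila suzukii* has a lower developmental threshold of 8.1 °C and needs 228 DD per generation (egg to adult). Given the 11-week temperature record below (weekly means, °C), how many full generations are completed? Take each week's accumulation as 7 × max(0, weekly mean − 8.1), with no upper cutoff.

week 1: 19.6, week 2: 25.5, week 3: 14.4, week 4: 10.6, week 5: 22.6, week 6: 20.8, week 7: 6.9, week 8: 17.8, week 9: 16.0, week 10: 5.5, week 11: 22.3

Weekly DD (7 × max(0, T̄ − 8.1)): 80.5, 121.8, 44.1, 17.5, 101.5, 88.9, 0.0, 67.9, 55.3, 0.0, 99.4.
Season total = 676.9 DD.
Complete generations = ⌊676.9 / 228⌋ = 2.

2 generations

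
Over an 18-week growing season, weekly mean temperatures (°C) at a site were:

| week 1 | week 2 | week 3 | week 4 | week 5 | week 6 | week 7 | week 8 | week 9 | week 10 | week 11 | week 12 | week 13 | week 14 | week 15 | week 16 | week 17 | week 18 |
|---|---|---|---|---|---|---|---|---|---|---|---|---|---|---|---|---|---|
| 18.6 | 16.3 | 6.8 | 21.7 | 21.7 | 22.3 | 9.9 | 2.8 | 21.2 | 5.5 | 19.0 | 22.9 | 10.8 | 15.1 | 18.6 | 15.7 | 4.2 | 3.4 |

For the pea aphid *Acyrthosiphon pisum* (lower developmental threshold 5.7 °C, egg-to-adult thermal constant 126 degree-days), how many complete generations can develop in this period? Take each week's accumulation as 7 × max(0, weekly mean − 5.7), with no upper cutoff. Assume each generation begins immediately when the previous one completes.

8 generations

Weekly DD (7 × max(0, T̄ − 5.7)): 90.3, 74.2, 7.7, 112.0, 112.0, 116.2, 29.4, 0.0, 108.5, 0.0, 93.1, 120.4, 35.7, 65.8, 90.3, 70.0, 0.0, 0.0.
Season total = 1125.6 DD.
Complete generations = ⌊1125.6 / 126⌋ = 8.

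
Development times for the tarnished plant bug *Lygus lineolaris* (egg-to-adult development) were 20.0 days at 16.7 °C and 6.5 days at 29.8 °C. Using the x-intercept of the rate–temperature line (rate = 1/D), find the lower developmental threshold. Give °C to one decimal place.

10.4 °C

Under the model K = D·(T − T_b), so D₁·(T₁ − T_b) = D₂·(T₂ − T_b).
20.0·(16.7 − T_b) = 6.5·(29.8 − T_b)
T_b = (20.0·16.7 − 6.5·29.8) / (20.0 − 6.5) = 140.30 / 13.5 = 10.393 °C ≈ 10.4 °C.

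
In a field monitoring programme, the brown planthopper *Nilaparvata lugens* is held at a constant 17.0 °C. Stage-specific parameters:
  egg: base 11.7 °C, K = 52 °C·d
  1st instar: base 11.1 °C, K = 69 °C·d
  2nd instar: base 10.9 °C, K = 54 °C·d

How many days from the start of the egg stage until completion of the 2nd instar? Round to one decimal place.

30.4 days

egg: 52 / (17.0 − 11.7) = 52 / 5.3 = 9.811 d.
1st instar: 69 / (17.0 − 11.1) = 69 / 5.9 = 11.695 d.
2nd instar: 54 / (17.0 − 10.9) = 54 / 6.1 = 8.852 d.
Sum = 30.359 ≈ 30.4 days.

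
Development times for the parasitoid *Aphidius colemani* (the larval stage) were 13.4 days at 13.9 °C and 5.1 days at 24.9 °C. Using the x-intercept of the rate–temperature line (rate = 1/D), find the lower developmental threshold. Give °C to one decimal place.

7.1 °C

Under the model K = D·(T − T_b), so D₁·(T₁ − T_b) = D₂·(T₂ − T_b).
13.4·(13.9 − T_b) = 5.1·(24.9 − T_b)
T_b = (13.4·13.9 − 5.1·24.9) / (13.4 − 5.1) = 59.27 / 8.3 = 7.141 °C ≈ 7.1 °C.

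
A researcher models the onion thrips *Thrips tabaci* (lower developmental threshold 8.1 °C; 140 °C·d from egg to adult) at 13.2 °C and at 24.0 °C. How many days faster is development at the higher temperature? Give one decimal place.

At 13.2 °C: 140 / (13.2 − 8.1) = 140 / 5.1 = 27.451 d.
At 24.0 °C: 140 / (24.0 − 8.1) = 140 / 15.9 = 8.805 d.
Difference = |27.451 − 8.805| = 18.646 ≈ 18.6 days.

18.6 days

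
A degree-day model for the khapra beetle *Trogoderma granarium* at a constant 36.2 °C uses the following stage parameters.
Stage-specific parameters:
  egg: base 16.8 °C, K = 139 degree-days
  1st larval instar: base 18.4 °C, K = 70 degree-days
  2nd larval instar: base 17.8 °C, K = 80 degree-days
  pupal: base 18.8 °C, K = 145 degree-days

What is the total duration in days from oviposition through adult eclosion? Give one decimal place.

egg: 139 / (36.2 − 16.8) = 139 / 19.4 = 7.165 d.
1st larval instar: 70 / (36.2 − 18.4) = 70 / 17.8 = 3.933 d.
2nd larval instar: 80 / (36.2 − 17.8) = 80 / 18.4 = 4.348 d.
pupal: 145 / (36.2 − 18.8) = 145 / 17.4 = 8.333 d.
Sum = 23.779 ≈ 23.8 days.

23.8 days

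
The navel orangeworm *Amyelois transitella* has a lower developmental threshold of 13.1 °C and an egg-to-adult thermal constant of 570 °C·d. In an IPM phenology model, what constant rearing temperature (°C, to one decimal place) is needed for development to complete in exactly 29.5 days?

Required daily accumulation = 570 / 29.5 = 19.322 DD/day.
T = T_base + 19.322 = 13.1 + 19.322 = 32.422 ≈ 32.4 °C.

32.4 °C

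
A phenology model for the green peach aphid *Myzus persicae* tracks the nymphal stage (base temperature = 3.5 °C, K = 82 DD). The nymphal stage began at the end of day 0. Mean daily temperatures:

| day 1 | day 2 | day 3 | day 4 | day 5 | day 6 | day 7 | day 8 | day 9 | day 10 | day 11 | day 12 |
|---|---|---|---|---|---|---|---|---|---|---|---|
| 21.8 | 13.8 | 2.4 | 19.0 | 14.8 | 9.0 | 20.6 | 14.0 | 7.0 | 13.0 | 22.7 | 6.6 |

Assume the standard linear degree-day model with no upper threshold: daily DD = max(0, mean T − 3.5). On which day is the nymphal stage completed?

Daily DD above 3.5 °C: 18.3, 10.3, 0.0, 15.5, 11.3, 5.5, 17.1, 10.5, 3.5, 9.5, 19.2, 3.1.
Cumulative: 18.3, 28.6, 28.6, 44.1, 55.4, 60.9, 78.0, 88.5, 92.0, 101.5, 120.7, 123.8.
The total first reaches 82 DD on day 8.

day 8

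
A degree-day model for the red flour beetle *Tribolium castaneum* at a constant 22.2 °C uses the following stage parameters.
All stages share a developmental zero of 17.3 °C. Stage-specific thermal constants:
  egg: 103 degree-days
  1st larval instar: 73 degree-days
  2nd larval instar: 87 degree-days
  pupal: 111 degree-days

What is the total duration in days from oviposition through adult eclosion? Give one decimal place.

Daily accumulation at 22.2 °C = 22.2 − 17.3 = 4.9 DD/day.
Total K = 103 + 73 + 87 + 111 = 374 DD.
Total duration = 374 / 4.9 = 76.327 ≈ 76.3 days.

76.3 days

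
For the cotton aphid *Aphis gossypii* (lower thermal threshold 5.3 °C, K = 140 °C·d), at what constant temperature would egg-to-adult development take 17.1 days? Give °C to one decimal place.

Required daily accumulation = 140 / 17.1 = 8.187 DD/day.
T = T_base + 8.187 = 5.3 + 8.187 = 13.487 ≈ 13.5 °C.

13.5 °C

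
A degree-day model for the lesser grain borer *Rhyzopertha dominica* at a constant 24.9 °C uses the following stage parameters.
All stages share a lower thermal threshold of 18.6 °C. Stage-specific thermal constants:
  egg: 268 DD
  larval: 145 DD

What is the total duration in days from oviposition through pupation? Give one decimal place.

Daily accumulation at 24.9 °C = 24.9 − 18.6 = 6.3 DD/day.
Total K = 268 + 145 = 413 DD.
Total duration = 413 / 6.3 = 65.556 ≈ 65.6 days.

65.6 days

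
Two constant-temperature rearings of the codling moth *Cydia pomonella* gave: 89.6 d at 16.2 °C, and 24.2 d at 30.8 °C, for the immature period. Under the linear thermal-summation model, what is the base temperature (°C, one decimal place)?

10.8 °C

Equal thermal constants: D₁(T₁ − T_b) = D₂(T₂ − T_b).
89.6·(16.2 − T_b) = 24.2·(30.8 − T_b)
T_b = (89.6·16.2 − 24.2·30.8) / (89.6 − 24.2) = 706.16 / 65.4 = 10.798 °C ≈ 10.8 °C.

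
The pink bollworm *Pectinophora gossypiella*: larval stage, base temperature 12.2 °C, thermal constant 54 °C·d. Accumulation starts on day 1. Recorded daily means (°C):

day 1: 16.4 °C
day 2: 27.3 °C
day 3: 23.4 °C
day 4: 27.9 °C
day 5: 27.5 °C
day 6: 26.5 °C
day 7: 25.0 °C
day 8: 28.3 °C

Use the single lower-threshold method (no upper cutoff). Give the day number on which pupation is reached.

day 5

Daily DD above 12.2 °C: 4.2, 15.1, 11.2, 15.7, 15.3, 14.3, 12.8, 16.1.
Cumulative: 4.2, 19.3, 30.5, 46.2, 61.5, 75.8, 88.6, 104.7.
The total first reaches 54 DD on day 5.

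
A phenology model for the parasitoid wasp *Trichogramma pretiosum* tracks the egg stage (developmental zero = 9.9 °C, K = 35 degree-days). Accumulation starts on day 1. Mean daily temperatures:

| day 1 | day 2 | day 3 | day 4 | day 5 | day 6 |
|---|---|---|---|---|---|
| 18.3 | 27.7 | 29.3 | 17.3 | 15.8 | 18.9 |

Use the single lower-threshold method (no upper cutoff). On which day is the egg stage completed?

Daily DD above 9.9 °C: 8.4, 17.8, 19.4, 7.4, 5.9, 9.0.
Cumulative: 8.4, 26.2, 45.6, 53.0, 58.9, 67.9.
The total first reaches 35 DD on day 3.

day 3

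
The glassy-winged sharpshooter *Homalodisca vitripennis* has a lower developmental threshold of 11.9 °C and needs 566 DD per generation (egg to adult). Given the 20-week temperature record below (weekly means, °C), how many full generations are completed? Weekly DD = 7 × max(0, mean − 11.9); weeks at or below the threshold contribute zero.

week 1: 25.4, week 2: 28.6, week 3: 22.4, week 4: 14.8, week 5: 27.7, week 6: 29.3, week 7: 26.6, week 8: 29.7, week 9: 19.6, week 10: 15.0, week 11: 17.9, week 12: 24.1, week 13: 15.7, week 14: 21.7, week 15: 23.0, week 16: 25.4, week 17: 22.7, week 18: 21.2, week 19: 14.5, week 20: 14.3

2 generations

Weekly DD (7 × max(0, T̄ − 11.9)): 94.5, 116.9, 73.5, 20.3, 110.6, 121.8, 102.9, 124.6, 53.9, 21.7, 42.0, 85.4, 26.6, 68.6, 77.7, 94.5, 75.6, 65.1, 18.2, 16.8.
Season total = 1411.2 DD.
Complete generations = ⌊1411.2 / 566⌋ = 2.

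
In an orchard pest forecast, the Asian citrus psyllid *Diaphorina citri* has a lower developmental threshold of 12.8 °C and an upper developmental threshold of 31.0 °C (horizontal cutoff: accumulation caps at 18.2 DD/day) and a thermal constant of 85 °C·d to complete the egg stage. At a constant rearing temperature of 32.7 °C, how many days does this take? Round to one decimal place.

4.7 days

Temperature 32.7 °C exceeds the upper threshold, so daily accumulation caps at 31.0 − 12.8 = 18.2 DD/day.
Duration = 85 / 18.2 = 4.670 ≈ 4.7 days.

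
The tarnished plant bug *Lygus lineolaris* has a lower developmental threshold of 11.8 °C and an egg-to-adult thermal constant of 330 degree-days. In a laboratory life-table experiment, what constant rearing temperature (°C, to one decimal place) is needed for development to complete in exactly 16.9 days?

31.3 °C

Required daily accumulation = 330 / 16.9 = 19.527 DD/day.
T = T_base + 19.527 = 11.8 + 19.527 = 31.327 ≈ 31.3 °C.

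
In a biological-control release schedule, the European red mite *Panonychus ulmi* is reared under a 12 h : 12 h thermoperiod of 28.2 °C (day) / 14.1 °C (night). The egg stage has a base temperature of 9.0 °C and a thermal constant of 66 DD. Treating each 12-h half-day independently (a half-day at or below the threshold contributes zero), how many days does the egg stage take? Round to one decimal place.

5.4 days

Day half: max(0, 28.2 − 9.0) × 0.5 = 19.2 × 0.5 = 9.60 DD.
Night half: max(0, 14.1 − 9.0) × 0.5 = 5.1 × 0.5 = 2.55 DD.
Per 24 h: 12.15 DD/day.
Duration = 66 / 12.15 = 5.432 ≈ 5.4 days.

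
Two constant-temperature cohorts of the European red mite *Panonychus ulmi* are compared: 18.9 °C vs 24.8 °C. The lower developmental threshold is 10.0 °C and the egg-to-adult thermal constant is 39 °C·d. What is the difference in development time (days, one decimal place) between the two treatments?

1.7 days

At 18.9 °C: 39 / (18.9 − 10.0) = 39 / 8.9 = 4.382 d.
At 24.8 °C: 39 / (24.8 − 10.0) = 39 / 14.8 = 2.635 d.
Difference = |4.382 − 2.635| = 1.747 ≈ 1.7 days.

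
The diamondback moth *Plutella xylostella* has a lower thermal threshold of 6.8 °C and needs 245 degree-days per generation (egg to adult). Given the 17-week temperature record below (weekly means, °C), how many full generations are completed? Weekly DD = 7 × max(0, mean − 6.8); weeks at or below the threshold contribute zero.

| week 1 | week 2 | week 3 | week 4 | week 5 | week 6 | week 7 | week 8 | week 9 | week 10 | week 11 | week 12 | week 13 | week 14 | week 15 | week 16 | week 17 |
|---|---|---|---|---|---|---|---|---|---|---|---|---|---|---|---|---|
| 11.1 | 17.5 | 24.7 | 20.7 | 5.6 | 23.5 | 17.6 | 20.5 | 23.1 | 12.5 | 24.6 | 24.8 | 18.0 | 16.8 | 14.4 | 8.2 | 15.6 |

Weekly DD (7 × max(0, T̄ − 6.8)): 30.1, 74.9, 125.3, 97.3, 0.0, 116.9, 75.6, 95.9, 114.1, 39.9, 124.6, 126.0, 78.4, 70.0, 53.2, 9.8, 61.6.
Season total = 1293.6 DD.
Complete generations = ⌊1293.6 / 245⌋ = 5.

5 generations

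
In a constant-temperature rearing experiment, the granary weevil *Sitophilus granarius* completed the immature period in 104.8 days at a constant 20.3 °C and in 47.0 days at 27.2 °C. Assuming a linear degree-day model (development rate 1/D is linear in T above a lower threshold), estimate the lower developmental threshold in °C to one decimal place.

Linear rate model ⇒ the product D·(T − T_b) is constant across temperatures.
104.8·(20.3 − T_b) = 47.0·(27.2 − T_b)
T_b = (104.8·20.3 − 47.0·27.2) / (104.8 − 47.0) = 849.04 / 57.8 = 14.689 °C ≈ 14.7 °C.

14.7 °C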